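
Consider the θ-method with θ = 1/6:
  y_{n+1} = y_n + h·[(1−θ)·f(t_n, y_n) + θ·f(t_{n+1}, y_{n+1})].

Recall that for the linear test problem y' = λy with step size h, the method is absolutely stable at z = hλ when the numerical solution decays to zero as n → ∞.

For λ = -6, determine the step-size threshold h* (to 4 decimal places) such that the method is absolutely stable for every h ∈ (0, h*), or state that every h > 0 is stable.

(-3.0000,0); λ=-6 ⇒ h* = (3)/6 = 0.5000.

On y'=λy, z=hλ:
  y_{n+1} = y_n + z·[5/6·y_n + 1/6·y_{n+1}] ⇒ (1 − 1/6z)y_{n+1} = (1 + 5/6z)y_n
  so R(z) = (1 + 5/6z)/(1 − 1/6z).

Need |R(x)|<1, x<0.
x=-1.41: |R|=0.1417
R=−1: 1+5/6x = −1+1/6x ⇒ -2/3x=2 ⇒ x=2/(-2/3)=-3.0000
Confirm numerically:
  x=-2.409: |R|=0.71887 <1
  x=-2.398: |R|=0.71327 <1
  x=-2.246: |R|=0.63425 <1
  x=-3.472: |R|=1.19932 >1
  x=-3.139: |R|=1.06084 >1
So |R|<1 on (-3.0000, 0).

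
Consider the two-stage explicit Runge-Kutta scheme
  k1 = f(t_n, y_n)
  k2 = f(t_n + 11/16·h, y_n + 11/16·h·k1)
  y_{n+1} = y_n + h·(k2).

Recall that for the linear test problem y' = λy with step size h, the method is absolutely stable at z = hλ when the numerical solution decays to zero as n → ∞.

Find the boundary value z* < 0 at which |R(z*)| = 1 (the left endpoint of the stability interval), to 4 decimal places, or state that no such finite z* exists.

With y'=λy (z=hλ):
  k1=λy_n ⇒ h·k1=z·y_n;  k2=λ(1+11/16z)y_n ⇒ h·k2=z(1+11/16z)y_n
  y_{n+1}/y_n = 1 + z(1+11/16z) = 1 + z + 11/16z²
  R(z) = 1 + z + 11/16z².

Boundary: |R(x)|=1, x<0.
x=-0.45: |R|=0.6892
R=1: x+11/16x²=0 ⇒ x=−16/11=-1.4545; min R=1−1/(4·11/16)=0.6364>−1
Confirm numerically:
  x=-1.302: |R|=0.86345 <1
  x=-1.110: |R|=0.73707 <1
  x=-0.969: |R|=0.67654 <1
  x=-0.639: |R|=0.64172 <1
  x=-1.973: |R|=1.70325 >1
  x=-1.590: |R|=1.14807 >1
Stable set (-1.4545, 0).

left endpoint -1.4545.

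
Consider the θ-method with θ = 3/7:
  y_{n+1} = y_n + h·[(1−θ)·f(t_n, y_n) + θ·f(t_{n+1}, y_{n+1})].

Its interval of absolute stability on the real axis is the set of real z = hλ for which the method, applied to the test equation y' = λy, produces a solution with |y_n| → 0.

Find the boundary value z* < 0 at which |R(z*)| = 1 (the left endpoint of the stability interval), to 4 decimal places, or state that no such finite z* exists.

z* = -14.0000.

Test eqn y'=λy, z=hλ:
  y_{n+1} = y_n + z·[4/7·y_n + 3/7·y_{n+1}] ⇒ (1 − 3/7z)y_{n+1} = (1 + 4/7z)y_n
  Hence R(z) = (1 + 4/7z)/(1 − 3/7z).

Need |R(x)|<1, x<0.
x=-0.86: |R|=0.3716
R=−1: 1+4/7x = −1+3/7x ⇒ -1/7x=2 ⇒ x=2/(-1/7)=-14.0000
Confirm numerically:
  x=-13.527: |R|=0.99006 <1
  x=-8.956: |R|=0.85107 <1
  x=-7.677: |R|=0.78945 <1
  x=-5.955: |R|=0.67645 <1
  x=-14.488: |R|=1.00967 >1
  x=-14.475: |R|=1.00942 >1
So |R|<1 on (-14.0000, 0).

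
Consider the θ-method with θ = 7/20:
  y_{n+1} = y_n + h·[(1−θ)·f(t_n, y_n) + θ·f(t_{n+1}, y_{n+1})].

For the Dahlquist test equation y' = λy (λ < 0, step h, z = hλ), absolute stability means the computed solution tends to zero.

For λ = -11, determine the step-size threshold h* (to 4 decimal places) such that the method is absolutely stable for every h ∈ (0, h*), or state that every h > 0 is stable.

(-6.6667,0); λ=-11 ⇒ h* = (20/3)/11 = 0.6061.

Test eqn y'=λy, z=hλ:
  y_{n+1} = y_n + z·[13/20·y_n + 7/20·y_{n+1}] ⇒ (1 − 7/20z)y_{n+1} = (1 + 13/20z)y_n
  so R(z) = (1 + 13/20z)/(1 − 7/20z).

Solve |R(x)|<1 on ℝ⁻.
x=-1.1: |R|=0.2058
R=−1: 1+13/20x = −1+7/20x ⇒ -3/10x=2 ⇒ x=2/(-3/10)=-6.6667
Confirm numerically:
  x=-5.587: |R|=0.89041 <1
  x=-3.373: |R|=0.54686 <1
  x=-3.007: |R|=0.46508 <1
  x=-6.933: |R|=1.02332 >1
  x=-6.808: |R|=1.01253 >1
So |R|<1 on (-6.6667, 0).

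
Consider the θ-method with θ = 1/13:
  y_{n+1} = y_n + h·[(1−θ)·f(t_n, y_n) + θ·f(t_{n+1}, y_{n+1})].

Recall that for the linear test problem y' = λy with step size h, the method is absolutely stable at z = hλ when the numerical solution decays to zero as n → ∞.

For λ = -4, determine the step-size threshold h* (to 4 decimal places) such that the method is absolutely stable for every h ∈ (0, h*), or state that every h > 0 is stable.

(-2.3636,0); λ=-4 ⇒ h* = (26/11)/4 = 0.5909.

Set f=λy, z=hλ:
  y_{n+1} = y_n + z·[12/13·y_n + 1/13·y_{n+1}] ⇒ (1 − 1/13z)y_{n+1} = (1 + 12/13z)y_n
  so R(z) = (1 + 12/13z)/(1 − 1/13z).

Need |R(x)|<1, x<0.
x=-1.65: |R|=0.4642
R=−1: 1+12/13x = −1+1/13x ⇒ -11/13x=2 ⇒ x=2/(-11/13)=-2.3636
Confirm numerically:
  x=-2.097: |R|=0.80572 <1
  x=-1.872: |R|=0.63636 <1
  x=-1.504: |R|=0.34804 <1
  x=-2.425: |R|=1.04376 >1
  x=-2.417: |R|=1.03807 >1
Stable set (-2.3636, 0).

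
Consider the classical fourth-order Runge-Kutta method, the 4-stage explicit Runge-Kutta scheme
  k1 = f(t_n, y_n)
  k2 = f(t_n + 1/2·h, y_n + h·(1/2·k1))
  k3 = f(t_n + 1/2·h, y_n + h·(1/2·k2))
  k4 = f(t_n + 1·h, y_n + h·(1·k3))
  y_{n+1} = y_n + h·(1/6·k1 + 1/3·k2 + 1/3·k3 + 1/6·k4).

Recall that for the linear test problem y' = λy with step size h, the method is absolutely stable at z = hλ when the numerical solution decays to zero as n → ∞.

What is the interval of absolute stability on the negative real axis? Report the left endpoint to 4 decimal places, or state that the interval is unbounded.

z∈(-2.7853,0).

Set f=λy, z=hλ:
  order 4, 4-stage ⇒ R(z)=1+z+z^2/2+z^3/6+z^4/24
  (e.g. R(-1.16)=0.32809, |R|=0.32809)

Solve |R(x)|<1 on ℝ⁻.
x=-1.16: |R|=0.3281
|R(-2.3)|=0.4832 |R(-2.05)|=0.3513 |R(-1.16)|=0.3281
Bisect:
  x_lo=-3.4197 |R|=2.4605  x_hi=-0.2596 |R|=0.7714
  mid=-1.83965 |R|=0.29208 →hi
  mid=-2.62968 |R|=0.78963 →hi
  mid=-3.02469 |R|=1.42515 →lo
  mid=-2.82719 |R|=1.06502 →lo
  mid=-2.72843 |R|=0.91760 →hi
  mid=-2.77781 |R|=0.98877 →hi
  mid=-2.80250 |R|=1.02625 →lo
  mid=-2.79015 |R|=1.00735 →lo
  mid=-2.78398 |R|=0.99802 →hi
  ...
  [-2.78533,-2.78514] ⇒ x*=-2.7853
Interval (-2.7853, 0).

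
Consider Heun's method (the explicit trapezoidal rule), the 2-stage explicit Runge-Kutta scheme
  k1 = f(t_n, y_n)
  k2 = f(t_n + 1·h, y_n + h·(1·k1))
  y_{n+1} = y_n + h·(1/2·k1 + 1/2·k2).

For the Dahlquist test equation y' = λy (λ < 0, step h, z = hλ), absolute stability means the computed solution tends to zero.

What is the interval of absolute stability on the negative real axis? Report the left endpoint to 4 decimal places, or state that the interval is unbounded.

z∈(-2.0000,0).

With y'=λy (z=hλ):
  order 2, 2-stage ⇒ R(z)=1+z+z^2/2
  (e.g. R(-1.79)=0.81205, |R|=0.81205)

Find x<0 with |R(x)|<1.
x=-1.79: |R|=0.8121
|R(-0.92)|=0.5032 |R(-0.68)|=0.5512 |R(-0.63)|=0.5684
Bisect:
  x_lo=-2.3355 |R|=1.3918  x_hi=-0.2361 |R|=0.7918
  mid=-1.28582 |R|=0.54085 →hi
  mid=-1.81067 |R|=0.82859 →hi
  mid=-2.07309 |R|=1.07576 →lo
  mid=-1.94188 |R|=0.94357 →hi
  mid=-2.00749 |R|=1.00751 →lo
  mid=-1.97468 |R|=0.97500 →hi
  mid=-1.99108 |R|=0.99112 →hi
  mid=-1.99929 |R|=0.99929 →hi
  ...
  [-2.00005,-1.99993] ⇒ x*=-2.0000
So |R|<1 on (-2.0000, 0).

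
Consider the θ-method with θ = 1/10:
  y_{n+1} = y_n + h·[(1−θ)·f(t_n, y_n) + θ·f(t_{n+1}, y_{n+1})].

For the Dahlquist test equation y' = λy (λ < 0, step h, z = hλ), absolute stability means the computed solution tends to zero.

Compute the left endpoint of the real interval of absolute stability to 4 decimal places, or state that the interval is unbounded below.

z* = -2.5000.

On y'=λy, z=hλ:
  y_{n+1} = y_n + z·[9/10·y_n + 1/10·y_{n+1}] ⇒ (1 − 1/10z)y_{n+1} = (1 + 9/10z)y_n
  ⇒ R(z) = (1 + 9/10z)/(1 − 1/10z).

Boundary: |R(x)|=1, x<0.
x=-0.7: |R|=0.3458
R=−1: 1+9/10x = −1+1/10x ⇒ -4/5x=2 ⇒ x=2/(-4/5)=-2.5000
Confirm numerically:
  x=-2.329: |R|=0.88904 <1
  x=-2.294: |R|=0.86595 <1
  x=-1.741: |R|=0.48284 <1
  x=-3.036: |R|=1.32894 >1
  x=-2.996: |R|=1.30532 >1
  x=-2.728: |R|=1.14331 >1
Interval (-2.5000, 0).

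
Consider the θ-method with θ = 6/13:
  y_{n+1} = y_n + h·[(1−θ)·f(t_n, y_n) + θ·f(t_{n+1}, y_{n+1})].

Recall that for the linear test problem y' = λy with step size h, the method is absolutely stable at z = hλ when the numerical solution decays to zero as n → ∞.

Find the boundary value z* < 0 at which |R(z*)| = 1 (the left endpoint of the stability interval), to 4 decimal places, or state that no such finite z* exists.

z* = -26.0000.

On y'=λy, z=hλ:
  y_{n+1} = y_n + z·[7/13·y_n + 6/13·y_{n+1}] ⇒ (1 − 6/13z)y_{n+1} = (1 + 7/13z)y_n
  Hence R(z) = (1 + 7/13z)/(1 − 6/13z).

Find x<0 with |R(x)|<1.
x=-0.38: |R|=0.6767
R=−1: 1+7/13x = −1+6/13x ⇒ -1/13x=2 ⇒ x=2/(-1/13)=-26.0000
Confirm numerically:
  x=-21.502: |R|=0.96833 <1
  x=-15.979: |R|=0.90796 <1
  x=-13.526: |R|=0.86752 <1
  x=-11.402: |R|=0.82069 <1
  x=-26.326: |R|=1.00191 >1
  x=-26.064: |R|=1.00038 >1
So |R|<1 on (-26.0000, 0).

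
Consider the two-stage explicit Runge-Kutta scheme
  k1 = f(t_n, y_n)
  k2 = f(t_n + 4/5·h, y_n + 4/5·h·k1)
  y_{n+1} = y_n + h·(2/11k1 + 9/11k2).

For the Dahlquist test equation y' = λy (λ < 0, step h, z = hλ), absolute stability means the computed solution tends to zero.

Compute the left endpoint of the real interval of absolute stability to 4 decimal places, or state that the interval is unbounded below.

With y'=λy (z=hλ):
  k1=λy_n ⇒ h·k1=z·y_n;  k2=λ(1+4/5z)y_n ⇒ h·k2=z(1+4/5z)y_n
  y_{n+1}/y_n = 1 + 2/11z + 9/11z(1+4/5z) = 1 + z + 36/55z²
  ⇒ R(z) = 1 + z + 36/55z².

Need |R(x)|<1, x<0.
x=-0.45: |R|=0.6825
R=1: x+36/55x²=0 ⇒ x=−55/36=-1.5278; min R=1−1/(4·36/55)=0.6181>−1
Confirm numerically:
  x=-1.400: |R|=0.88291 <1
  x=-1.180: |R|=0.73139 <1
  x=-1.163: |R|=0.72232 <1
  x=-0.646: |R|=0.62715 <1
  x=-2.057: |R|=1.71254 >1
  x=-1.960: |R|=1.55450 >1
  x=-1.618: |R|=1.09555 >1
Interval (-1.5278, 0).

left endpoint -1.5278.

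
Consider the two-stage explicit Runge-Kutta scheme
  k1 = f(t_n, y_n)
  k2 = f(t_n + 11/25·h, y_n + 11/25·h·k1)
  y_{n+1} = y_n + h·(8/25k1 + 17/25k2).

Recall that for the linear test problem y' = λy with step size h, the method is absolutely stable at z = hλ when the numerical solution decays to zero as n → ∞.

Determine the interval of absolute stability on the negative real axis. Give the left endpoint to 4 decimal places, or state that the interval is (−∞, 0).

(-3.3422, 0).

Test eqn y'=λy, z=hλ:
  k1=λy_n ⇒ h·k1=z·y_n;  k2=λ(1+11/25z)y_n ⇒ h·k2=z(1+11/25z)y_n
  y_{n+1}/y_n = 1 + 8/25z + 17/25z(1+11/25z) = 1 + z + 187/625z²
  ⇒ R(z) = 1 + z + 187/625z².

Find x<0 with |R(x)|<1.
x=-1.8: |R|=0.1694
R=1: x+187/625x²=0 ⇒ x=−625/187=-3.3422; min R=1−1/(4·187/625)=0.1644>−1
Confirm numerically:
  x=-3.306: |R|=0.96415 <1
  x=-3.230: |R|=0.89152 <1
  x=-1.818: |R|=0.17089 <1
  x=-3.877: |R|=1.62031 >1
  x=-3.750: |R|=1.45750 >1
  x=-3.557: |R|=1.22855 >1
Interval (-3.3422, 0).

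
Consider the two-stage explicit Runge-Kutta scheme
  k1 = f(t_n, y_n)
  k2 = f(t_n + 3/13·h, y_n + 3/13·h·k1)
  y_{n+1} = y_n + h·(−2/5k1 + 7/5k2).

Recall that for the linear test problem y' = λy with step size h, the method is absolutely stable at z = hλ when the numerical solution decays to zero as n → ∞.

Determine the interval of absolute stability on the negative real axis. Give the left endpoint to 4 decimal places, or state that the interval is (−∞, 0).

z∈(-3.0952,0).

Test eqn y'=λy, z=hλ:
  k1=λy_n ⇒ h·k1=z·y_n;  k2=λ(1+3/13z)y_n ⇒ h·k2=z(1+3/13z)y_n
  y_{n+1}/y_n = 1 − 2/5z + 7/5z(1+3/13z) = 1 + z + 21/65z²
  Hence R(z) = 1 + z + 21/65z².

Find x<0 with |R(x)|<1.
x=-1.75: |R|=0.2394
R=1: x+21/65x²=0 ⇒ x=−65/21=-3.0952; min R=1−1/(4·21/65)=0.2262>−1
Confirm numerically:
  x=-2.826: |R|=0.75418 <1
  x=-2.434: |R|=0.48002 <1
  x=-1.333: |R|=0.24107 <1
  x=-3.597: |R|=1.58310 >1
  x=-3.307: |R|=1.22625 >1
Stable set (-3.0952, 0).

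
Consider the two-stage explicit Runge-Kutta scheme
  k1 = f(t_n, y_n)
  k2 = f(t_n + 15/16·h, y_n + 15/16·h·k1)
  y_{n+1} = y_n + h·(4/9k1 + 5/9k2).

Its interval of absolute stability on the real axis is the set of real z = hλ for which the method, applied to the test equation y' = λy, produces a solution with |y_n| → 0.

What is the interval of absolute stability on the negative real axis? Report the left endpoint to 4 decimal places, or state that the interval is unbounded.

(-1.9200, 0).

With y'=λy (z=hλ):
  k1=λy_n ⇒ h·k1=z·y_n;  k2=λ(1+15/16z)y_n ⇒ h·k2=z(1+15/16z)y_n
  y_{n+1}/y_n = 1 + 4/9z + 5/9z(1+15/16z) = 1 + z + 25/48z²
  so R(z) = 1 + z + 25/48z².

Boundary: |R(x)|=1, x<0.
x=-1.48: |R|=0.6608
R=1: x+25/48x²=0 ⇒ x=−48/25=-1.9200; min R=1−1/(4·25/48)=0.5200>−1
Confirm numerically:
  x=-1.022: |R|=0.52200 <1
  x=-0.996: |R|=0.52067 <1
  x=-0.796: |R|=0.53401 <1
  x=-2.275: |R|=1.42064 >1
  x=-2.270: |R|=1.41380 >1
  x=-1.987: |R|=1.06934 >1
Interval (-1.9200, 0).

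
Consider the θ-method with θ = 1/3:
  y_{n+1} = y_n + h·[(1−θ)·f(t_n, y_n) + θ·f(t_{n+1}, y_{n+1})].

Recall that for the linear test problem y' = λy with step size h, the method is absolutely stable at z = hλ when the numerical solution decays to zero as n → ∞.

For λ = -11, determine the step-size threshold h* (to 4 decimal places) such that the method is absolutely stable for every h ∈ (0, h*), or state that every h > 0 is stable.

Set f=λy, z=hλ:
  y_{n+1} = y_n + z·[2/3·y_n + 1/3·y_{n+1}] ⇒ (1 − 1/3z)y_{n+1} = (1 + 2/3z)y_n
  ⇒ R(z) = (1 + 2/3z)/(1 − 1/3z).

Find x<0 with |R(x)|<1.
x=-0.74: |R|=0.4064
R=−1: 1+2/3x = −1+1/3x ⇒ -1/3x=2 ⇒ x=2/(-1/3)=-6.0000
Confirm numerically:
  x=-4.415: |R|=0.78624 <1
  x=-3.432: |R|=0.60075 <1
  x=-3.423: |R|=0.59879 <1
  x=-2.657: |R|=0.40905 <1
  x=-6.561: |R|=1.05868 >1
  x=-6.474: |R|=1.05003 >1
  x=-6.261: |R|=1.02818 >1
So |R|<1 on (-6.0000, 0).

(-6.0000,0); λ=-11 ⇒ h* = (6)/11 = 0.5455.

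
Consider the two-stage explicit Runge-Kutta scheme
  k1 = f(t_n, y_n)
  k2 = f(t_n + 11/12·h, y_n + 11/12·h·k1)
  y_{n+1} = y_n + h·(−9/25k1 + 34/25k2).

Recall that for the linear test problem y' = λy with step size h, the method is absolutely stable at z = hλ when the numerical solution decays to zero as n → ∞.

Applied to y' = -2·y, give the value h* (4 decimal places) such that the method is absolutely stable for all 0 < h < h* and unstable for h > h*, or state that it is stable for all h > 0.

(-0.8021,0); λ=-2 ⇒ h* = (150/187)/2 = 0.4011.

With y'=λy (z=hλ):
  k1=λy_n ⇒ h·k1=z·y_n;  k2=λ(1+11/12z)y_n ⇒ h·k2=z(1+11/12z)y_n
  y_{n+1}/y_n = 1 − 9/25z + 34/25z(1+11/12z) = 1 + z + 187/150z²
  so R(z) = 1 + z + 187/150z².

Find x<0 with |R(x)|<1.
x=-0.38: |R|=0.8000
R=1: x+187/150x²=0 ⇒ x=−150/187=-0.8021; min R=1−1/(4·187/150)=0.7995>−1
Confirm numerically:
  x=-0.661: |R|=0.88369 <1
  x=-0.657: |R|=0.88112 <1
  x=-0.613: |R|=0.85546 <1
  x=-0.566: |R|=0.83338 <1
  x=-1.026: |R|=1.28634 >1
  x=-0.982: |R|=1.22019 >1
Stable set (-0.8021, 0).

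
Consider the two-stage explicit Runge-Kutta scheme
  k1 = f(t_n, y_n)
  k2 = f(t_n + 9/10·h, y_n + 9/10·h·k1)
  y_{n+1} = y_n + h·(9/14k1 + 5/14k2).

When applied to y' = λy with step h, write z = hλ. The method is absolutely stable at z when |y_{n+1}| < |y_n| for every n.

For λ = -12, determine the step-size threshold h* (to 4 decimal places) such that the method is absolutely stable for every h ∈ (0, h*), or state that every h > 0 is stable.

(-3.1111,0); λ=-12 ⇒ h* = (28/9)/12 = 0.2593.

Test eqn y'=λy, z=hλ:
  k1=λy_n ⇒ h·k1=z·y_n;  k2=λ(1+9/10z)y_n ⇒ h·k2=z(1+9/10z)y_n
  y_{n+1}/y_n = 1 + 9/14z + 5/14z(1+9/10z) = 1 + z + 9/28z²
  R(z) = 1 + z + 9/28z².

Find x<0 with |R(x)|<1.
x=-1.29: |R|=0.2449
R=1: x+9/28x²=0 ⇒ x=−28/9=-3.1111; min R=1−1/(4·9/28)=0.2222>−1
Confirm numerically:
  x=-2.445: |R|=0.47651 <1
  x=-2.318: |R|=0.40908 <1
  x=-2.160: |R|=0.33966 <1
  x=-3.536: |R|=1.48292 >1
  x=-3.468: |R|=1.39783 >1
So |R|<1 on (-3.1111, 0).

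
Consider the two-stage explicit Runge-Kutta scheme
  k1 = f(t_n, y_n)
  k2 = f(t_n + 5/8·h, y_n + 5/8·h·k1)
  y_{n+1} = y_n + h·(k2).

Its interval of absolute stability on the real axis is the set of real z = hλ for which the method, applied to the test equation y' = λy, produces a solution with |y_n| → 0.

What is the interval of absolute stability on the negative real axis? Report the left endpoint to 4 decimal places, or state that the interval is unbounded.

Set f=λy, z=hλ:
  k1=λy_n ⇒ h·k1=z·y_n;  k2=λ(1+5/8z)y_n ⇒ h·k2=z(1+5/8z)y_n
  y_{n+1}/y_n = 1 + z(1+5/8z) = 1 + z + 5/8z²
  Hence R(z) = 1 + z + 5/8z².

Find x<0 with |R(x)|<1.
x=-1.65: |R|=1.0516
R=1: x+5/8x²=0 ⇒ x=−8/5=-1.6000; min R=1−1/(4·5/8)=0.6000>−1
Confirm numerically:
  x=-1.379: |R|=0.80953 <1
  x=-1.342: |R|=0.78360 <1
  x=-0.799: |R|=0.60000 <1
  x=-0.678: |R|=0.60930 <1
  x=-2.139: |R|=1.72058 >1
  x=-1.964: |R|=1.44681 >1
  x=-1.794: |R|=1.21752 >1
Interval (-1.6000, 0).

(-1.6000, 0).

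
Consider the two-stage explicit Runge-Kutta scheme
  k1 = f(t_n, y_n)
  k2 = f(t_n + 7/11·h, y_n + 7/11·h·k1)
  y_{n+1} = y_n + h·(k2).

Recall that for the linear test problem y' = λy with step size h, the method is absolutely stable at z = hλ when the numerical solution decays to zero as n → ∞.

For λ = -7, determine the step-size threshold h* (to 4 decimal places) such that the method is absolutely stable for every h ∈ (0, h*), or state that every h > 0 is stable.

Test eqn y'=λy, z=hλ:
  k1=λy_n ⇒ h·k1=z·y_n;  k2=λ(1+7/11z)y_n ⇒ h·k2=z(1+7/11z)y_n
  y_{n+1}/y_n = 1 + z(1+7/11z) = 1 + z + 7/11z²
  R(z) = 1 + z + 7/11z².

Solve |R(x)|<1 on ℝ⁻.
x=-0.76: |R|=0.6076
R=1: x+7/11x²=0 ⇒ x=−11/7=-1.5714; min R=1−1/(4·7/11)=0.6071>−1
Confirm numerically:
  x=-1.514: |R|=0.94467 <1
  x=-1.154: |R|=0.69346 <1
  x=-0.852: |R|=0.60994 <1
  x=-1.812: |R|=1.27740 >1
  x=-1.605: |R|=1.03429 >1
Stable set (-1.5714, 0).

(-1.5714,0); λ=-7 ⇒ h* = (11/7)/7 = 0.2245.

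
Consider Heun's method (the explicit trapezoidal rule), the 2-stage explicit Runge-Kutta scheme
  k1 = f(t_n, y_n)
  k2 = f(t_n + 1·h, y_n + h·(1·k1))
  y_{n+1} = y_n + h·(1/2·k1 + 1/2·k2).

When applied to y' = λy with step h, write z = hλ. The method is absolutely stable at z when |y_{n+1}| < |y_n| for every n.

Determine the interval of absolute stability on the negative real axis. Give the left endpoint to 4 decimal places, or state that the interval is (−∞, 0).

(-2.0000, 0).

With y'=λy (z=hλ):
  order 2, 2-stage ⇒ R(z)=1+z+z^2/2
  (e.g. R(-0.61)=0.57605, |R|=0.57605)

Solve |R(x)|<1 on ℝ⁻.
x=-0.61: |R|=0.5760
|R(-1.96)|=0.9608 |R(-1.93)|=0.9325 |R(-1.18)|=0.5162
Bisect:
  x_lo=-2.7925 |R|=2.1066  x_hi=-0.0510 |R|=0.9503
  mid=-1.42176 |R|=0.58894 →hi
  mid=-2.10714 |R|=1.11288 →lo
  mid=-1.76445 |R|=0.79219 →hi
  mid=-1.93580 |R|=0.93786 →hi
  mid=-2.02147 |R|=1.02170 →lo
  mid=-1.97863 |R|=0.97886 →hi
  mid=-2.00005 |R|=1.00005 →lo
  ...
  [-2.00005,-1.99988] ⇒ x*=-2.0000
Interval (-2.0000, 0).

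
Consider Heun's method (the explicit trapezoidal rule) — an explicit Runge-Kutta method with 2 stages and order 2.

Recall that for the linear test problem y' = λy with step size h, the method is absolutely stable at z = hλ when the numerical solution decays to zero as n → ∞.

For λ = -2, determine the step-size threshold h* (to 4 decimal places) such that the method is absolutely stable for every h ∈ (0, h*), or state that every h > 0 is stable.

Set f=λy, z=hλ:
  order 2, 2-stage ⇒ R(z)=1+z+z^2/2
  (e.g. R(-1.19)=0.51805, |R|=0.51805)

Find x<0 with |R(x)|<1.
x=-1.19: |R|=0.5181
|R(-2.38)|=1.4522 |R(-1.44)|=0.5968 |R(-0.62)|=0.5722
Bisect:
  x_lo=-2.6761 |R|=1.9046  x_hi=-0.1111 |R|=0.8951
  mid=-1.39356 |R|=0.57745 →hi
  mid=-2.03481 |R|=1.03542 →lo
  mid=-1.71419 |R|=0.75503 →hi
  mid=-1.87450 |R|=0.88237 →hi
  mid=-1.95465 |R|=0.95568 →hi
  mid=-1.99473 |R|=0.99475 →hi
  mid=-2.01477 |R|=1.01488 →lo
  mid=-2.00475 |R|=1.00476 →lo
  mid=-1.99974 |R|=0.99974 →hi
  ...
  [-2.00006,-1.99990] ⇒ x*=-2.0000
Interval (-2.0000, 0).

(-2.0000,0); λ=-2 ⇒ h* = 1.0000.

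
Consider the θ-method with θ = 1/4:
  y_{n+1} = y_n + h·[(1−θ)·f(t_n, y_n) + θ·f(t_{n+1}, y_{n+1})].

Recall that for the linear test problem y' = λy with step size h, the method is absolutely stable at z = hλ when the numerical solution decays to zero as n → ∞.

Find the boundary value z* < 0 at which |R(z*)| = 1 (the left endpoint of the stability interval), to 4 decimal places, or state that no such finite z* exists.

Test eqn y'=λy, z=hλ:
  y_{n+1} = y_n + z·[3/4·y_n + 1/4·y_{n+1}] ⇒ (1 − 1/4z)y_{n+1} = (1 + 3/4z)y_n
  R(z) = (1 + 3/4z)/(1 − 1/4z).

Need |R(x)|<1, x<0.
x=-1.33: |R|=0.0019
R=−1: 1+3/4x = −1+1/4x ⇒ -1/2x=2 ⇒ x=2/(-1/2)=-4.0000
Confirm numerically:
  x=-3.741: |R|=0.93308 <1
  x=-3.002: |R|=0.71494 <1
  x=-2.384: |R|=0.49373 <1
  x=-2.262: |R|=0.44491 <1
  x=-4.263: |R|=1.06366 >1
  x=-4.100: |R|=1.02469 >1
Interval (-4.0000, 0).

z* = -4.0000.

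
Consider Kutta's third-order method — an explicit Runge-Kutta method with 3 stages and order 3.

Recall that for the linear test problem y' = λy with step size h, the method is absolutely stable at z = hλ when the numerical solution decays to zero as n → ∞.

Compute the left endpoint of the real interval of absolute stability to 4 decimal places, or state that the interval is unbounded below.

left endpoint -2.5127.

On y'=λy, z=hλ:
  order 3, 3-stage ⇒ R(z)=1+z+z^2/2+z^3/6
  (e.g. R(-0.84)=0.41402, |R|=0.41402)

Solve |R(x)|<1 on ℝ⁻.
x=-0.84: |R|=0.4140
|R(-2.74)|=1.4147 |R(-1.9)|=0.2382 |R(-0.92)|=0.3734
Bisect:
  x_lo=-3.1382 |R|=2.3650  x_hi=-0.0681 |R|=0.9341
  mid=-1.60316 |R|=0.00482 →hi
  mid=-2.37067 |R|=0.78119 →hi
  mid=-2.75443 |R|=1.44390 →lo
  mid=-2.56255 |R|=1.08378 →lo
  mid=-2.46661 |R|=0.92574 →hi
  mid=-2.51458 |R|=1.00302 →lo
  mid=-2.49060 |R|=0.96395 →hi
  mid=-2.50259 |R|=0.98338 →hi
  mid=-2.50858 |R|=0.99317 →hi
  mid=-2.51158 |R|=0.99809 →hi
  ...
  [-2.51289,-2.51271] ⇒ x*=-2.5127
Interval (-2.5127, 0).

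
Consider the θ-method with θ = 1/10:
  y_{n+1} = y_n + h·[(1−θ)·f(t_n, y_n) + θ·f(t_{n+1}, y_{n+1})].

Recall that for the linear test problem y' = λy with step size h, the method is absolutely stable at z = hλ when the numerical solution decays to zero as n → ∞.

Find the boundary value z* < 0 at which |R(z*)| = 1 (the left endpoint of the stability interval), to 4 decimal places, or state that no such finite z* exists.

z* = -2.5000.

Set f=λy, z=hλ:
  y_{n+1} = y_n + z·[9/10·y_n + 1/10·y_{n+1}] ⇒ (1 − 1/10z)y_{n+1} = (1 + 9/10z)y_n
  ⇒ R(z) = (1 + 9/10z)/(1 − 1/10z).

Find x<0 with |R(x)|<1.
x=-1.27: |R|=0.1269
R=−1: 1+9/10x = −1+1/10x ⇒ -4/5x=2 ⇒ x=2/(-4/5)=-2.5000
Confirm numerically:
  x=-1.989: |R|=0.65902 <1
  x=-1.944: |R|=0.62760 <1
  x=-1.821: |R|=0.54048 <1
  x=-1.238: |R|=0.10162 <1
  x=-2.560: |R|=1.03822 >1
  x=-2.549: |R|=1.03124 >1
So |R|<1 on (-2.5000, 0).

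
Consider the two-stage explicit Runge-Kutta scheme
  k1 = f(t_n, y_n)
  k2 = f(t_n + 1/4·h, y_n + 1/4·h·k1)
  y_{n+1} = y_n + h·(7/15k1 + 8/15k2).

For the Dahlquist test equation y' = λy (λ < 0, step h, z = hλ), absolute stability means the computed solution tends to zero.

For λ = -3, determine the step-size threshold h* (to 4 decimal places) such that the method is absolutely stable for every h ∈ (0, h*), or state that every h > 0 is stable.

With y'=λy (z=hλ):
  k1=λy_n ⇒ h·k1=z·y_n;  k2=λ(1+1/4z)y_n ⇒ h·k2=z(1+1/4z)y_n
  y_{n+1}/y_n = 1 + 7/15z + 8/15z(1+1/4z) = 1 + z + 2/15z²
  R(z) = 1 + z + 2/15z².

Boundary: |R(x)|=1, x<0.
x=-1.5: |R|=0.2000
R=1: x+2/15x²=0 ⇒ x=−15/2=-7.5000; min R=1−1/(4·2/15)=-0.8750>−1
Confirm numerically:
  x=-6.882: |R|=0.43292 <1
  x=-5.584: |R|=0.42653 <1
  x=-4.349: |R|=0.82716 <1
  x=-3.799: |R|=0.87468 <1
  x=-8.009: |R|=1.54354 >1
  x=-7.980: |R|=1.51072 >1
  x=-7.607: |R|=1.10853 >1
Interval (-7.5000, 0).

(-7.5000,0); λ=-3 ⇒ h* = (15/2)/3 = 2.5000.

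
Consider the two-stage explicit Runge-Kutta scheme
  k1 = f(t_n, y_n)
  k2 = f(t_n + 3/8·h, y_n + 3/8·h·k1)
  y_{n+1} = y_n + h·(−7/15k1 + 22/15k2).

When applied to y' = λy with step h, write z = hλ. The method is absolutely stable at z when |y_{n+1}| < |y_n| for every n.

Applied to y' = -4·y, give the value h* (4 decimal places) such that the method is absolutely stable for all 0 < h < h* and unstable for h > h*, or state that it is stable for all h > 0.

(-1.8182,0); λ=-4 ⇒ h* = (20/11)/4 = 0.4545.

On y'=λy, z=hλ:
  k1=λy_n ⇒ h·k1=z·y_n;  k2=λ(1+3/8z)y_n ⇒ h·k2=z(1+3/8z)y_n
  y_{n+1}/y_n = 1 − 7/15z + 22/15z(1+3/8z) = 1 + z + 11/20z²
  so R(z) = 1 + z + 11/20z².

Boundary: |R(x)|=1, x<0.
x=-0.67: |R|=0.5769
R=1: x+11/20x²=0 ⇒ x=−20/11=-1.8182; min R=1−1/(4·11/20)=0.5455>−1
Confirm numerically:
  x=-1.682: |R|=0.87402 <1
  x=-1.348: |R|=0.65141 <1
  x=-1.251: |R|=0.60975 <1
  x=-1.015: |R|=0.55162 <1
  x=-2.346: |R|=1.68104 >1
  x=-2.270: |R|=1.56410 >1
Stable set (-1.8182, 0).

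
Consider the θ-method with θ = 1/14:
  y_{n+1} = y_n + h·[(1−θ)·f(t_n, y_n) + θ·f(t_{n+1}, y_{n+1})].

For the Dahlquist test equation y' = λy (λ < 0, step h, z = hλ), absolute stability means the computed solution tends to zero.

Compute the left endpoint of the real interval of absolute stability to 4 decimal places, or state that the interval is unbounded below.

z* = -2.3333.

Set f=λy, z=hλ:
  y_{n+1} = y_n + z·[13/14·y_n + 1/14·y_{n+1}] ⇒ (1 − 1/14z)y_{n+1} = (1 + 13/14z)y_n
  so R(z) = (1 + 13/14z)/(1 − 1/14z).

Boundary: |R(x)|=1, x<0.
x=-0.67: |R|=0.3606
R=−1: 1+13/14x = −1+1/14x ⇒ -6/7x=2 ⇒ x=2/(-6/7)=-2.3333
Confirm numerically:
  x=-1.733: |R|=0.54211 <1
  x=-1.415: |R|=0.28511 <1
  x=-1.368: |R|=0.24623 <1
  x=-2.719: |R|=1.27681 >1
  x=-2.559: |R|=1.16354 >1
  x=-2.377: |R|=1.03200 >1
Interval (-2.3333, 0).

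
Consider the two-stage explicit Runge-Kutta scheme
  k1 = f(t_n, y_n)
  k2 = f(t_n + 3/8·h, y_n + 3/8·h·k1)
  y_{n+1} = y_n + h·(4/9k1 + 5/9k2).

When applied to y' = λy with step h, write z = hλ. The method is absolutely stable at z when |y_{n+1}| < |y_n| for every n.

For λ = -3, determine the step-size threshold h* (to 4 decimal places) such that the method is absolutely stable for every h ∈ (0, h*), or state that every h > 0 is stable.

Set f=λy, z=hλ:
  k1=λy_n ⇒ h·k1=z·y_n;  k2=λ(1+3/8z)y_n ⇒ h·k2=z(1+3/8z)y_n
  y_{n+1}/y_n = 1 + 4/9z + 5/9z(1+3/8z) = 1 + z + 5/24z²
  Hence R(z) = 1 + z + 5/24z².

Need |R(x)|<1, x<0.
x=-1.72: |R|=0.1037
R=1: x+5/24x²=0 ⇒ x=−24/5=-4.8000; min R=1−1/(4·5/24)=-0.2000>−1
Confirm numerically:
  x=-4.600: |R|=0.80833 <1
  x=-4.419: |R|=0.64924 <1
  x=-2.390: |R|=0.19998 <1
  x=-2.247: |R|=0.19512 <1
  x=-5.078: |R|=1.29410 >1
  x=-4.998: |R|=1.20617 >1
So |R|<1 on (-4.8000, 0).

(-4.8000,0); λ=-3 ⇒ h* = (24/5)/3 = 1.6000.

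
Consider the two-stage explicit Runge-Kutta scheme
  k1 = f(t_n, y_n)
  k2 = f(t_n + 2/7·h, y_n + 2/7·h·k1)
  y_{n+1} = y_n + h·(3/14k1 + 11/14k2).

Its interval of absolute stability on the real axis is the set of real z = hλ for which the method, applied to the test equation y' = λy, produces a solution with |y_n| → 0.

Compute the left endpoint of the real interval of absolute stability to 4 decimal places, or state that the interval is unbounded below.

Set f=λy, z=hλ:
  k1=λy_n ⇒ h·k1=z·y_n;  k2=λ(1+2/7z)y_n ⇒ h·k2=z(1+2/7z)y_n
  y_{n+1}/y_n = 1 + 3/14z + 11/14z(1+2/7z) = 1 + z + 11/49z²
  so R(z) = 1 + z + 11/49z².

Find x<0 with |R(x)|<1.
x=-0.67: |R|=0.4308
R=1: x+11/49x²=0 ⇒ x=−49/11=-4.4545; min R=1−1/(4·11/49)=-0.1136>−1
Confirm numerically:
  x=-4.259: |R|=0.81304 <1
  x=-3.871: |R|=0.49290 <1
  x=-4.867: |R|=1.45064 >1
  x=-4.675: |R|=1.23136 >1
  x=-4.627: |R|=1.17913 >1
Interval (-4.4545, 0).

z* = -4.4545.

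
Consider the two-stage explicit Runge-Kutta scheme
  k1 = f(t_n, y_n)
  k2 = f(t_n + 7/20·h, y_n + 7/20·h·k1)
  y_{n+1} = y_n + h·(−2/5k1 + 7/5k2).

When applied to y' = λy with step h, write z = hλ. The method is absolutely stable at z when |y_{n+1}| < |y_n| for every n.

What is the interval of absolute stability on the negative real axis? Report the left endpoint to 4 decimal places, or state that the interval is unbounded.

Set f=λy, z=hλ:
  k1=λy_n ⇒ h·k1=z·y_n;  k2=λ(1+7/20z)y_n ⇒ h·k2=z(1+7/20z)y_n
  y_{n+1}/y_n = 1 − 2/5z + 7/5z(1+7/20z) = 1 + z + 49/100z²
  so R(z) = 1 + z + 49/100z².

Boundary: |R(x)|=1, x<0.
x=-0.81: |R|=0.5115
R=1: x+49/100x²=0 ⇒ x=−100/49=-2.0408; min R=1−1/(4·49/100)=0.4898>−1
Confirm numerically:
  x=-1.691: |R|=0.71015 <1
  x=-1.676: |R|=0.70040 <1
  x=-1.018: |R|=0.48980 <1
  x=-0.932: |R|=0.49363 <1
  x=-2.390: |R|=1.40893 >1
  x=-2.324: |R|=1.32248 >1
So |R|<1 on (-2.0408, 0).

z∈(-2.0408,0).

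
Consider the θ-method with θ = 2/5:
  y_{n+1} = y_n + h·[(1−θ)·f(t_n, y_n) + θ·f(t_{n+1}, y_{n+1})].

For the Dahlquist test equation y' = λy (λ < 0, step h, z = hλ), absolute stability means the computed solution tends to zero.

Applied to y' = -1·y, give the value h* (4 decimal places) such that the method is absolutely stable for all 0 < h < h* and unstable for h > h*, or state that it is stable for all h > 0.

(-10.0000,0); λ=-1 ⇒ h* = (10)/1 = 10.0000.

Set f=λy, z=hλ:
  y_{n+1} = y_n + z·[3/5·y_n + 2/5·y_{n+1}] ⇒ (1 − 2/5z)y_{n+1} = (1 + 3/5z)y_n
  so R(z) = (1 + 3/5z)/(1 − 2/5z).

Solve |R(x)|<1 on ℝ⁻.
x=-1.69: |R|=0.0084
R=−1: 1+3/5x = −1+2/5x ⇒ -1/5x=2 ⇒ x=2/(-1/5)=-10.0000
Confirm numerically:
  x=-6.967: |R|=0.83981 <1
  x=-4.842: |R|=0.64873 <1
  x=-4.769: |R|=0.64018 <1
  x=-10.391: |R|=1.01517 >1
  x=-10.201: |R|=1.00791 >1
So |R|<1 on (-10.0000, 0).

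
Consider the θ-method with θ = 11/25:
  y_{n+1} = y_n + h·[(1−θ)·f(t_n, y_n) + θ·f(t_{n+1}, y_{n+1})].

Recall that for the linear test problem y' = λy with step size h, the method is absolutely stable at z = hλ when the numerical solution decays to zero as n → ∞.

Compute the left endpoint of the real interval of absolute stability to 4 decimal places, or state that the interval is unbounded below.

On y'=λy, z=hλ:
  y_{n+1} = y_n + z·[14/25·y_n + 11/25·y_{n+1}] ⇒ (1 − 11/25z)y_{n+1} = (1 + 14/25z)y_n
  so R(z) = (1 + 14/25z)/(1 − 11/25z).

Find x<0 with |R(x)|<1.
x=-1.21: |R|=0.2104
R=−1: 1+14/25x = −1+11/25x ⇒ -3/25x=2 ⇒ x=2/(-3/25)=-16.6667
Confirm numerically:
  x=-15.844: |R|=0.98762 <1
  x=-13.467: |R|=0.94456 <1
  x=-11.253: |R|=0.89084 <1
  x=-11.188: |R|=0.88900 <1
  x=-17.179: |R|=1.00718 >1
  x=-17.171: |R|=1.00707 >1
  x=-16.734: |R|=1.00097 >1
Interval (-16.6667, 0).

left endpoint -16.6667.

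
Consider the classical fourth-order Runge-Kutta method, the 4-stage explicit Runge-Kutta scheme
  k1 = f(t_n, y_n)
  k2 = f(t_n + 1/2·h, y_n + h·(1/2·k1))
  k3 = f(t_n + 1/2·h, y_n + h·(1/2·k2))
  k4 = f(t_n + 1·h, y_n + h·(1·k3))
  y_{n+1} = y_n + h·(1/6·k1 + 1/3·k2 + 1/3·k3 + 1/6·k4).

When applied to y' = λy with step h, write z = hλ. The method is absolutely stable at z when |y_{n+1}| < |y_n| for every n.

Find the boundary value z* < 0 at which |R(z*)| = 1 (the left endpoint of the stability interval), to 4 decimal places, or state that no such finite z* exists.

z* = -2.7853.

With y'=λy (z=hλ):
  order 4, 4-stage ⇒ R(z)=1+z+z^2/2+z^3/6+z^4/24
  (e.g. R(-0.81)=0.44741, |R|=0.44741)

Solve |R(x)|<1 on ℝ⁻.
x=-0.81: |R|=0.4474
|R(-2.18)|=0.4105 |R(-1.06)|=0.3559 |R(-1.04)|=0.3621
Bisect:
  x_lo=-3.5095 |R|=2.7655  x_hi=-0.1232 |R|=0.8841
  mid=-1.81636 |R|=0.28800 →hi
  mid=-2.66294 |R|=0.83067 →hi
  mid=-3.08623 |R|=1.55697 →lo
  mid=-2.87459 |R|=1.14319 →lo
  mid=-2.76876 |R|=0.97536 →hi
  mid=-2.82167 |R|=1.05625 →lo
  mid=-2.79522 |R|=1.01507 →lo
  mid=-2.78199 |R|=0.99503 →hi
  ...
  [-2.78530,-2.78509] ⇒ x*=-2.7853
Interval (-2.7853, 0).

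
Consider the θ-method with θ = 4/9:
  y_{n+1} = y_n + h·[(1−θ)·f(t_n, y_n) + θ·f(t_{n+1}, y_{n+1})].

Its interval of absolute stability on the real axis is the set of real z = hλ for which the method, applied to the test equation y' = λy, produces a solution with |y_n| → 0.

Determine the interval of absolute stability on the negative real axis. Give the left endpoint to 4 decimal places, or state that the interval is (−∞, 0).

z∈(-18.0000,0).

On y'=λy, z=hλ:
  y_{n+1} = y_n + z·[5/9·y_n + 4/9·y_{n+1}] ⇒ (1 − 4/9z)y_{n+1} = (1 + 5/9z)y_n
  so R(z) = (1 + 5/9z)/(1 − 4/9z).

Need |R(x)|<1, x<0.
x=-1.63: |R|=0.0548
R=−1: 1+5/9x = −1+4/9x ⇒ -1/9x=2 ⇒ x=2/(-1/9)=-18.0000
Confirm numerically:
  x=-16.952: |R|=0.98636 <1
  x=-15.988: |R|=0.97242 <1
  x=-13.437: |R|=0.92728 <1
  x=-8.867: |R|=0.79462 <1
  x=-18.135: |R|=1.00166 >1
  x=-18.091: |R|=1.00112 >1
Interval (-18.0000, 0).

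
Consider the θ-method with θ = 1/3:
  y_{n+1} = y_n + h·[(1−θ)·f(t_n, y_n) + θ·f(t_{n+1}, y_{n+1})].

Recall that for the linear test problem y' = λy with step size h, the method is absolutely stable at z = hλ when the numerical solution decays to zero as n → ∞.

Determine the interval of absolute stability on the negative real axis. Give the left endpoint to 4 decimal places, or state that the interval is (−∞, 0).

With y'=λy (z=hλ):
  y_{n+1} = y_n + z·[2/3·y_n + 1/3·y_{n+1}] ⇒ (1 − 1/3z)y_{n+1} = (1 + 2/3z)y_n
  ⇒ R(z) = (1 + 2/3z)/(1 − 1/3z).

Find x<0 with |R(x)|<1.
x=-0.53: |R|=0.5496
R=−1: 1+2/3x = −1+1/3x ⇒ -1/3x=2 ⇒ x=2/(-1/3)=-6.0000
Confirm numerically:
  x=-5.300: |R|=0.91566 <1
  x=-5.214: |R|=0.90431 <1
  x=-4.053: |R|=0.72395 <1
  x=-6.362: |R|=1.03867 >1
  x=-6.255: |R|=1.02755 >1
So |R|<1 on (-6.0000, 0).

(-6.0000, 0).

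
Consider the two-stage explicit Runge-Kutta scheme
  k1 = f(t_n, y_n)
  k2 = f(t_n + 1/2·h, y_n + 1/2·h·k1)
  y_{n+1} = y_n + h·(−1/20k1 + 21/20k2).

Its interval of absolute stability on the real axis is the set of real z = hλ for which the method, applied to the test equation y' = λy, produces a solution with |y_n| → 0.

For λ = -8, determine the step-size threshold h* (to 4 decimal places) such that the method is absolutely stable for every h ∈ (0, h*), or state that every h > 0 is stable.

(-1.9048,0); λ=-8 ⇒ h* = (40/21)/8 = 0.2381.

Set f=λy, z=hλ:
  k1=λy_n ⇒ h·k1=z·y_n;  k2=λ(1+1/2z)y_n ⇒ h·k2=z(1+1/2z)y_n
  y_{n+1}/y_n = 1 − 1/20z + 21/20z(1+1/2z) = 1 + z + 21/40z²
  R(z) = 1 + z + 21/40z².

Solve |R(x)|<1 on ℝ⁻.
x=-1.66: |R|=0.7867
R=1: x+21/40x²=0 ⇒ x=−40/21=-1.9048; min R=1−1/(4·21/40)=0.5238>−1
Confirm numerically:
  x=-1.795: |R|=0.89656 <1
  x=-1.172: |R|=0.54913 <1
  x=-1.043: |R|=0.52812 <1
  x=-2.305: |R|=1.48434 >1
  x=-2.294: |R|=1.46878 >1
  x=-2.001: |R|=1.10110 >1
Stable set (-1.9048, 0).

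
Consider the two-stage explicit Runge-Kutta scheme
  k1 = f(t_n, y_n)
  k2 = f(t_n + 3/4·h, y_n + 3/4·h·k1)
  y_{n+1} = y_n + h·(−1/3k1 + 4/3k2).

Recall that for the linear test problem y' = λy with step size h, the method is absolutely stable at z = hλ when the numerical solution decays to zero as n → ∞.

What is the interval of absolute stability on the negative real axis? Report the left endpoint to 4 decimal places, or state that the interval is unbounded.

(-1.0000, 0).

With y'=λy (z=hλ):
  k1=λy_n ⇒ h·k1=z·y_n;  k2=λ(1+3/4z)y_n ⇒ h·k2=z(1+3/4z)y_n
  y_{n+1}/y_n = 1 − 1/3z + 4/3z(1+3/4z) = 1 + z + z²
  R(z) = 1 + z + z².

Boundary: |R(x)|=1, x<0.
x=-1.68: |R|=2.1424
R=1: x+1x²=0 ⇒ x=−1=-1.0000; min R=1−1/(4·1)=0.7500>−1
Confirm numerically:
  x=-0.921: |R|=0.92724 <1
  x=-0.855: |R|=0.87602 <1
  x=-0.815: |R|=0.84923 <1
  x=-0.639: |R|=0.76932 <1
  x=-1.522: |R|=1.79448 >1
  x=-1.433: |R|=1.62049 >1
  x=-1.233: |R|=1.28729 >1
Interval (-1.0000, 0).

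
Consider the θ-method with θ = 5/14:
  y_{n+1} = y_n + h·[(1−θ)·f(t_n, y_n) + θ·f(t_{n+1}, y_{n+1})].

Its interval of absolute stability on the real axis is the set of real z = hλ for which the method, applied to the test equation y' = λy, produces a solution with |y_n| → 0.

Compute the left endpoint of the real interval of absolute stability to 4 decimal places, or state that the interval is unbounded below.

z* = -7.0000.

With y'=λy (z=hλ):
  y_{n+1} = y_n + z·[9/14·y_n + 5/14·y_{n+1}] ⇒ (1 − 5/14z)y_{n+1} = (1 + 9/14z)y_n
  so R(z) = (1 + 9/14z)/(1 − 5/14z).

Find x<0 with |R(x)|<1.
x=-1.34: |R|=0.0937
R=−1: 1+9/14x = −1+5/14x ⇒ -2/7x=2 ⇒ x=2/(-2/7)=-7.0000
Confirm numerically:
  x=-6.923: |R|=0.99366 <1
  x=-6.041: |R|=0.91322 <1
  x=-5.020: |R|=0.79744 <1
  x=-7.401: |R|=1.03145 >1
  x=-7.316: |R|=1.02499 >1
  x=-7.266: |R|=1.02114 >1
So |R|<1 on (-7.0000, 0).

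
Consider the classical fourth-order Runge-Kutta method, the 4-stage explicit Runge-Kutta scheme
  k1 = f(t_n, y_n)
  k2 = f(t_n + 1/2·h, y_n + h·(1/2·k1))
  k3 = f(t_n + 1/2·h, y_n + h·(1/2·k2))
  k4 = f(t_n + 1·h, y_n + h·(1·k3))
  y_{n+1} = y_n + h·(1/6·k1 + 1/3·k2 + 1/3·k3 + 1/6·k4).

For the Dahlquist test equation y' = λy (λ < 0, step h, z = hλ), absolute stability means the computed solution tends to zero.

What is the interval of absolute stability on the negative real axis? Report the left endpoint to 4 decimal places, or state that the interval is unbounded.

(-2.7853, 0).

On y'=λy, z=hλ:
  order 4, 4-stage ⇒ R(z)=1+z+z^2/2+z^3/6+z^4/24
  (e.g. R(-0.62)=0.53864, |R|=0.53864)

Solve |R(x)|<1 on ℝ⁻.
x=-0.62: |R|=0.5386
|R(-2.83)|=1.0695 |R(-2.35)|=0.5190 |R(-2.24)|=0.4446
Bisect:
  x_lo=-3.5707 |R|=2.9899  x_hi=-0.1387 |R|=0.8705
  mid=-1.85469 |R|=0.29496 →hi
  mid=-2.71270 |R|=0.89595 →hi
  mid=-3.14170 |R|=1.68446 →lo
  mid=-2.92720 |R|=1.23589 →lo
  mid=-2.81995 |R|=1.05351 →lo
  mid=-2.76632 |R|=0.97177 →hi
  mid=-2.79313 |R|=1.01188 →lo
  mid=-2.77973 |R|=0.99164 →hi
  mid=-2.78643 |R|=1.00172 →lo
  mid=-2.78308 |R|=0.99667 →hi
  ...
  [-2.78538,-2.78517] ⇒ x*=-2.7853
Interval (-2.7853, 0).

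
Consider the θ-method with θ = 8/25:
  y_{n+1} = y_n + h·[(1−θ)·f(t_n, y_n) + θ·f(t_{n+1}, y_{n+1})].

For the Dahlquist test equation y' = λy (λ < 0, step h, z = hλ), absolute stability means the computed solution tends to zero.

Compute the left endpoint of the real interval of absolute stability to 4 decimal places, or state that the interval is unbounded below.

left endpoint -5.5556.

Test eqn y'=λy, z=hλ:
  y_{n+1} = y_n + z·[17/25·y_n + 8/25·y_{n+1}] ⇒ (1 − 8/25z)y_{n+1} = (1 + 17/25z)y_n
  Hence R(z) = (1 + 17/25z)/(1 − 8/25z).

Need |R(x)|<1, x<0.
x=-1.51: |R|=0.0181
R=−1: 1+17/25x = −1+8/25x ⇒ -9/25x=2 ⇒ x=2/(-9/25)=-5.5556
Confirm numerically:
  x=-5.152: |R|=0.94515 <1
  x=-4.340: |R|=0.81681 <1
  x=-3.037: |R|=0.54019 <1
  x=-2.940: |R|=0.51484 <1
  x=-6.122: |R|=1.06891 >1
  x=-6.029: |R|=1.05818 >1
  x=-5.751: |R|=1.02477 >1
So |R|<1 on (-5.5556, 0).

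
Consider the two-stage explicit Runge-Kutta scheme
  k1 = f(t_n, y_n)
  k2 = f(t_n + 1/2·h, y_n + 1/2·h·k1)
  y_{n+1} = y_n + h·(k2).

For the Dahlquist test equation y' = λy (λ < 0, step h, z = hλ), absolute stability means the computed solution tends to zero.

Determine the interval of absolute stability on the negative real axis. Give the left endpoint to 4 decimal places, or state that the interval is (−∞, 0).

On y'=λy, z=hλ:
  k1=λy_n ⇒ h·k1=z·y_n;  k2=λ(1+1/2z)y_n ⇒ h·k2=z(1+1/2z)y_n
  y_{n+1}/y_n = 1 + z(1+1/2z) = 1 + z + 1/2z²
  Hence R(z) = 1 + z + 1/2z².

Need |R(x)|<1, x<0.
x=-0.82: |R|=0.5162
R=1: x+1/2x²=0 ⇒ x=−2=-2.0000; min R=1−1/(4·1/2)=0.5000>−1
Confirm numerically:
  x=-1.891: |R|=0.89694 <1
  x=-1.791: |R|=0.81284 <1
  x=-1.706: |R|=0.74922 <1
  x=-1.077: |R|=0.50296 <1
  x=-2.506: |R|=1.63402 >1
  x=-2.367: |R|=1.43434 >1
  x=-2.203: |R|=1.22360 >1
So |R|<1 on (-2.0000, 0).

z∈(-2.0000,0).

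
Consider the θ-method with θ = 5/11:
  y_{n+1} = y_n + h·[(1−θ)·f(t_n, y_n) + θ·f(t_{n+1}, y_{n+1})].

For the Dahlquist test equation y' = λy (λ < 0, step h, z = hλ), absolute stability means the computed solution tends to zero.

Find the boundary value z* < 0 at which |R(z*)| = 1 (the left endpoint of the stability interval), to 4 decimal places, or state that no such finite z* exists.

z* = -22.0000.

Test eqn y'=λy, z=hλ:
  y_{n+1} = y_n + z·[6/11·y_n + 5/11·y_{n+1}] ⇒ (1 − 5/11z)y_{n+1} = (1 + 6/11z)y_n
  ⇒ R(z) = (1 + 6/11z)/(1 − 5/11z).

Find x<0 with |R(x)|<1.
x=-0.31: |R|=0.7283
R=−1: 1+6/11x = −1+5/11x ⇒ -1/11x=2 ⇒ x=2/(-1/11)=-22.0000
Confirm numerically:
  x=-15.096: |R|=0.92017 <1
  x=-13.707: |R|=0.89573 <1
  x=-10.129: |R|=0.80743 <1
  x=-9.660: |R|=0.79191 <1
  x=-22.381: |R|=1.00310 >1
  x=-22.353: |R|=1.00288 >1
  x=-22.339: |R|=1.00276 >1
Interval (-22.0000, 0).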